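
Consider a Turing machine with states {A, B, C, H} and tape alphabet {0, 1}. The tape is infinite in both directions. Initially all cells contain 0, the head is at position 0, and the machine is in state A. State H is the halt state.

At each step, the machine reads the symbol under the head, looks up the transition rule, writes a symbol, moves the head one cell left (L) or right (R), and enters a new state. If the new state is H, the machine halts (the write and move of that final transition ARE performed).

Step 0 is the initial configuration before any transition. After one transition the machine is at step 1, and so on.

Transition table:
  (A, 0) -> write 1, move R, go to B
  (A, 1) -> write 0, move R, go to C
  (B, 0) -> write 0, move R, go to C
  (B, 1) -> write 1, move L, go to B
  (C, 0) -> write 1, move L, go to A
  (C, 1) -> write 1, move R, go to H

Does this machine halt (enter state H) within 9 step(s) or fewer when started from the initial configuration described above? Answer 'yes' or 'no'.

Answer: yes

Derivation:
Step 1: in state A at pos 0, read 0 -> (A,0)->write 1,move R,goto B. Now: state=B, head=1, tape[-1..2]=0100 (head:   ^)
Step 2: in state B at pos 1, read 0 -> (B,0)->write 0,move R,goto C. Now: state=C, head=2, tape[-1..3]=01000 (head:    ^)
Step 3: in state C at pos 2, read 0 -> (C,0)->write 1,move L,goto A. Now: state=A, head=1, tape[-1..3]=01010 (head:   ^)
Step 4: in state A at pos 1, read 0 -> (A,0)->write 1,move R,goto B. Now: state=B, head=2, tape[-1..3]=01110 (head:    ^)
Step 5: in state B at pos 2, read 1 -> (B,1)->write 1,move L,goto B. Now: state=B, head=1, tape[-1..3]=01110 (head:   ^)
Step 6: in state B at pos 1, read 1 -> (B,1)->write 1,move L,goto B. Now: state=B, head=0, tape[-1..3]=01110 (head:  ^)
Step 7: in state B at pos 0, read 1 -> (B,1)->write 1,move L,goto B. Now: state=B, head=-1, tape[-2..3]=001110 (head:  ^)
Step 8: in state B at pos -1, read 0 -> (B,0)->write 0,move R,goto C. Now: state=C, head=0, tape[-2..3]=001110 (head:   ^)
Step 9: in state C at pos 0, read 1 -> (C,1)->write 1,move R,goto H. Now: state=H, head=1, tape[-2..3]=001110 (head:    ^)
State H reached at step 9; 9 <= 9 -> yes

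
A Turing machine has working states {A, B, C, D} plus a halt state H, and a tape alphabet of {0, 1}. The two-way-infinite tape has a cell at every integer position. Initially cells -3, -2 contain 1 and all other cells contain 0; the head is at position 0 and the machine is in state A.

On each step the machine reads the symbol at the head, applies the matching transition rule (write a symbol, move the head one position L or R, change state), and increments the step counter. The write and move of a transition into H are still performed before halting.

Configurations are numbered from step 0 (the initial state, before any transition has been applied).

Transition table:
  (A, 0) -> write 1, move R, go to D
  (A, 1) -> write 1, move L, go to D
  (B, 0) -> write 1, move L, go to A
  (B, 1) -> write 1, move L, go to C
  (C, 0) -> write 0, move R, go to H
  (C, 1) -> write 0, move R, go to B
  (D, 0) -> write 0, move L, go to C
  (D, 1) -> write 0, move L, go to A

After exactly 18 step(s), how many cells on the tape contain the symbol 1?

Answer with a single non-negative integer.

Answer: 3

Derivation:
Step 1: in state A at pos 0, read 0 -> (A,0)->write 1,move R,goto D. Now: state=D, head=1, tape[-4..2]=0110100 (head:      ^)
Step 2: in state D at pos 1, read 0 -> (D,0)->write 0,move L,goto C. Now: state=C, head=0, tape[-4..2]=0110100 (head:     ^)
Step 3: in state C at pos 0, read 1 -> (C,1)->write 0,move R,goto B. Now: state=B, head=1, tape[-4..2]=0110000 (head:      ^)
Step 4: in state B at pos 1, read 0 -> (B,0)->write 1,move L,goto A. Now: state=A, head=0, tape[-4..2]=0110010 (head:     ^)
Step 5: in state A at pos 0, read 0 -> (A,0)->write 1,move R,goto D. Now: state=D, head=1, tape[-4..2]=0110110 (head:      ^)
Step 6: in state D at pos 1, read 1 -> (D,1)->write 0,move L,goto A. Now: state=A, head=0, tape[-4..2]=0110100 (head:     ^)
Step 7: in state A at pos 0, read 1 -> (A,1)->write 1,move L,goto D. Now: state=D, head=-1, tape[-4..2]=0110100 (head:    ^)
Step 8: in state D at pos -1, read 0 -> (D,0)->write 0,move L,goto C. Now: state=C, head=-2, tape[-4..2]=0110100 (head:   ^)
Step 9: in state C at pos -2, read 1 -> (C,1)->write 0,move R,goto B. Now: state=B, head=-1, tape[-4..2]=0100100 (head:    ^)
Step 10: in state B at pos -1, read 0 -> (B,0)->write 1,move L,goto A. Now: state=A, head=-2, tape[-4..2]=0101100 (head:   ^)
Step 11: in state A at pos -2, read 0 -> (A,0)->write 1,move R,goto D. Now: state=D, head=-1, tape[-4..2]=0111100 (head:    ^)
Step 12: in state D at pos -1, read 1 -> (D,1)->write 0,move L,goto A. Now: state=A, head=-2, tape[-4..2]=0110100 (head:   ^)
Step 13: in state A at pos -2, read 1 -> (A,1)->write 1,move L,goto D. Now: state=D, head=-3, tape[-4..2]=0110100 (head:  ^)
Step 14: in state D at pos -3, read 1 -> (D,1)->write 0,move L,goto A. Now: state=A, head=-4, tape[-5..2]=00010100 (head:  ^)
Step 15: in state A at pos -4, read 0 -> (A,0)->write 1,move R,goto D. Now: state=D, head=-3, tape[-5..2]=01010100 (head:   ^)
Step 16: in state D at pos -3, read 0 -> (D,0)->write 0,move L,goto C. Now: state=C, head=-4, tape[-5..2]=01010100 (head:  ^)
Step 17: in state C at pos -4, read 1 -> (C,1)->write 0,move R,goto B. Now: state=B, head=-3, tape[-5..2]=00010100 (head:   ^)
Step 18: in state B at pos -3, read 0 -> (B,0)->write 1,move L,goto A. Now: state=A, head=-4, tape[-5..2]=00110100 (head:  ^)
Cells containing 1 after step 18: {-3, -2, 0} -> 3 cell(s)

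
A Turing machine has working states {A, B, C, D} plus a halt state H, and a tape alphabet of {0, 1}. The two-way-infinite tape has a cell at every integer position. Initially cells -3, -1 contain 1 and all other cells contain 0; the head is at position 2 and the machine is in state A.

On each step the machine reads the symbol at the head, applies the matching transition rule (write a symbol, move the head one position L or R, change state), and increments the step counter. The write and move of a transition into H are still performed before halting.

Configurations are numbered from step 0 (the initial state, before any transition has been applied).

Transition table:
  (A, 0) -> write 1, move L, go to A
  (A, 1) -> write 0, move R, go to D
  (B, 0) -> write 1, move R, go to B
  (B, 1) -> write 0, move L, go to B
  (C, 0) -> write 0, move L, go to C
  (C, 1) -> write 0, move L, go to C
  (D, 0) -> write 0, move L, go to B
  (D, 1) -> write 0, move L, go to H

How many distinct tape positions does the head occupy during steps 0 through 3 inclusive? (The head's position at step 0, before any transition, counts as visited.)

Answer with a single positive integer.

Answer: 4

Derivation:
Step 1: in state A at pos 2, read 0 -> (A,0)->write 1,move L,goto A. Now: state=A, head=1, tape[-4..3]=01010010 (head:      ^)
Step 2: in state A at pos 1, read 0 -> (A,0)->write 1,move L,goto A. Now: state=A, head=0, tape[-4..3]=01010110 (head:     ^)
Step 3: in state A at pos 0, read 0 -> (A,0)->write 1,move L,goto A. Now: state=A, head=-1, tape[-4..3]=01011110 (head:    ^)
Head positions at steps 0..3: starting at 2, distinct positions visited = {-1, 0, 1, 2} -> 4 position(s)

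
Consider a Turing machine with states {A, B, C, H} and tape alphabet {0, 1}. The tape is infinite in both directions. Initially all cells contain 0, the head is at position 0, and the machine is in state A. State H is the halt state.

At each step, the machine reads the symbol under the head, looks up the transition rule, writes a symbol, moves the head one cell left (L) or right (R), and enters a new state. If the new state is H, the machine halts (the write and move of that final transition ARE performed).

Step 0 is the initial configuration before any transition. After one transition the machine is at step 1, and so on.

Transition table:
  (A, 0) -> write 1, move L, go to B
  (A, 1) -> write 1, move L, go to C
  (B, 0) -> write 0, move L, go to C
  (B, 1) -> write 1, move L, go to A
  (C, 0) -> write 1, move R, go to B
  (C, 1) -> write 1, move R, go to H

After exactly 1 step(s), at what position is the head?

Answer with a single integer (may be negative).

Step 1: in state A at pos 0, read 0 -> (A,0)->write 1,move L,goto B. Now: state=B, head=-1, tape[-2..1]=0010 (head:  ^)

Answer: -1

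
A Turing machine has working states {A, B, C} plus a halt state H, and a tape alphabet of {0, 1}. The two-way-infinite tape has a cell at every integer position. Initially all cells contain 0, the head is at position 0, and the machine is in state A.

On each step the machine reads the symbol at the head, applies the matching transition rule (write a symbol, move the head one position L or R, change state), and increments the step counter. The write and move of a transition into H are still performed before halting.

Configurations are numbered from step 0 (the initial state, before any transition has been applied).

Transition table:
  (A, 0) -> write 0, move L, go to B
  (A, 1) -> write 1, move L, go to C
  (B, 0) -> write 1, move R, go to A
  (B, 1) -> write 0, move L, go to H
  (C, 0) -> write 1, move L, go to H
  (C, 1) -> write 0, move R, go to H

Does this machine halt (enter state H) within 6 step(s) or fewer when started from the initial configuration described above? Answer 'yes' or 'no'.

Step 1: in state A at pos 0, read 0 -> (A,0)->write 0,move L,goto B. Now: state=B, head=-1, tape[-2..1]=0000 (head:  ^)
Step 2: in state B at pos -1, read 0 -> (B,0)->write 1,move R,goto A. Now: state=A, head=0, tape[-2..1]=0100 (head:   ^)
Step 3: in state A at pos 0, read 0 -> (A,0)->write 0,move L,goto B. Now: state=B, head=-1, tape[-2..1]=0100 (head:  ^)
Step 4: in state B at pos -1, read 1 -> (B,1)->write 0,move L,goto H. Now: state=H, head=-2, tape[-3..1]=00000 (head:  ^)
State H reached at step 4; 4 <= 6 -> yes

Answer: yes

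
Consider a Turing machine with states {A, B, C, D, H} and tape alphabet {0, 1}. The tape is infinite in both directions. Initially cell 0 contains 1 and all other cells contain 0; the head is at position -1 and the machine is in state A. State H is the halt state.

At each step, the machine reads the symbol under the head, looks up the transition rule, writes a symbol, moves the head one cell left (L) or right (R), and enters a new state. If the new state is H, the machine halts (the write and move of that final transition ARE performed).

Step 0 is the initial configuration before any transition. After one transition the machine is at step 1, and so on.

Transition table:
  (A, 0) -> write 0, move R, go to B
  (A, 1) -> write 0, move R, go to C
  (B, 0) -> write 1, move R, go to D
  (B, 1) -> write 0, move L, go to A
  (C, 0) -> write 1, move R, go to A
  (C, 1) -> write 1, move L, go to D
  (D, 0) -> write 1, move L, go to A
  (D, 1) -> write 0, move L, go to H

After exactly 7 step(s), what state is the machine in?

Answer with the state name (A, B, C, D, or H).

Step 1: in state A at pos -1, read 0 -> (A,0)->write 0,move R,goto B. Now: state=B, head=0, tape[-2..1]=0010 (head:   ^)
Step 2: in state B at pos 0, read 1 -> (B,1)->write 0,move L,goto A. Now: state=A, head=-1, tape[-2..1]=0000 (head:  ^)
Step 3: in state A at pos -1, read 0 -> (A,0)->write 0,move R,goto B. Now: state=B, head=0, tape[-2..1]=0000 (head:   ^)
Step 4: in state B at pos 0, read 0 -> (B,0)->write 1,move R,goto D. Now: state=D, head=1, tape[-2..2]=00100 (head:    ^)
Step 5: in state D at pos 1, read 0 -> (D,0)->write 1,move L,goto A. Now: state=A, head=0, tape[-2..2]=00110 (head:   ^)
Step 6: in state A at pos 0, read 1 -> (A,1)->write 0,move R,goto C. Now: state=C, head=1, tape[-2..2]=00010 (head:    ^)
Step 7: in state C at pos 1, read 1 -> (C,1)->write 1,move L,goto D. Now: state=D, head=0, tape[-2..2]=00010 (head:   ^)

Answer: D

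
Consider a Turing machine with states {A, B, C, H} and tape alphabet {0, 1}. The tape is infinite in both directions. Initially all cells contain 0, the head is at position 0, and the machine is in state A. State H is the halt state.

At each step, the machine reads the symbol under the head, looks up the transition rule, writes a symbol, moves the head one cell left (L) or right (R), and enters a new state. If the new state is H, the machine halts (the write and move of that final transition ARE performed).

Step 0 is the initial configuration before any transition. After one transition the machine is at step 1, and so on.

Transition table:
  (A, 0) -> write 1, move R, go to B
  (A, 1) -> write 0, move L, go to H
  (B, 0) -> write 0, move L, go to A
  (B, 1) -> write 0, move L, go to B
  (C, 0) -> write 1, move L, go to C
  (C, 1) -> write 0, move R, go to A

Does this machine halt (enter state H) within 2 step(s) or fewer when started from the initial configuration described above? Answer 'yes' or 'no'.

Step 1: in state A at pos 0, read 0 -> (A,0)->write 1,move R,goto B. Now: state=B, head=1, tape[-1..2]=0100 (head:   ^)
Step 2: in state B at pos 1, read 0 -> (B,0)->write 0,move L,goto A. Now: state=A, head=0, tape[-1..2]=0100 (head:  ^)
After 2 step(s): state = A (not H) -> not halted within 2 -> no

Answer: no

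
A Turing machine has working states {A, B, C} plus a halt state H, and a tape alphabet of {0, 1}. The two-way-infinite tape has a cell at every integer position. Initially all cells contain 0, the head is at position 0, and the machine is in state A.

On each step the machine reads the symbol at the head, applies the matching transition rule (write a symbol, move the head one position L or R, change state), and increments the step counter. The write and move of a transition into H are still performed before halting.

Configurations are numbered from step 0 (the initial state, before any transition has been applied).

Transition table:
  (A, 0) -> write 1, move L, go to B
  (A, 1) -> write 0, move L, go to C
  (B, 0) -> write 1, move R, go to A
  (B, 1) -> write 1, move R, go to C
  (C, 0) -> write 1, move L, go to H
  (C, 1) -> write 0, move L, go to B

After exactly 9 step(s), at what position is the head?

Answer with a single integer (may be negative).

Step 1: in state A at pos 0, read 0 -> (A,0)->write 1,move L,goto B. Now: state=B, head=-1, tape[-2..1]=0010 (head:  ^)
Step 2: in state B at pos -1, read 0 -> (B,0)->write 1,move R,goto A. Now: state=A, head=0, tape[-2..1]=0110 (head:   ^)
Step 3: in state A at pos 0, read 1 -> (A,1)->write 0,move L,goto C. Now: state=C, head=-1, tape[-2..1]=0100 (head:  ^)
Step 4: in state C at pos -1, read 1 -> (C,1)->write 0,move L,goto B. Now: state=B, head=-2, tape[-3..1]=00000 (head:  ^)
Step 5: in state B at pos -2, read 0 -> (B,0)->write 1,move R,goto A. Now: state=A, head=-1, tape[-3..1]=01000 (head:   ^)
Step 6: in state A at pos -1, read 0 -> (A,0)->write 1,move L,goto B. Now: state=B, head=-2, tape[-3..1]=01100 (head:  ^)
Step 7: in state B at pos -2, read 1 -> (B,1)->write 1,move R,goto C. Now: state=C, head=-1, tape[-3..1]=01100 (head:   ^)
Step 8: in state C at pos -1, read 1 -> (C,1)->write 0,move L,goto B. Now: state=B, head=-2, tape[-3..1]=01000 (head:  ^)
Step 9: in state B at pos -2, read 1 -> (B,1)->write 1,move R,goto C. Now: state=C, head=-1, tape[-3..1]=01000 (head:   ^)

Answer: -1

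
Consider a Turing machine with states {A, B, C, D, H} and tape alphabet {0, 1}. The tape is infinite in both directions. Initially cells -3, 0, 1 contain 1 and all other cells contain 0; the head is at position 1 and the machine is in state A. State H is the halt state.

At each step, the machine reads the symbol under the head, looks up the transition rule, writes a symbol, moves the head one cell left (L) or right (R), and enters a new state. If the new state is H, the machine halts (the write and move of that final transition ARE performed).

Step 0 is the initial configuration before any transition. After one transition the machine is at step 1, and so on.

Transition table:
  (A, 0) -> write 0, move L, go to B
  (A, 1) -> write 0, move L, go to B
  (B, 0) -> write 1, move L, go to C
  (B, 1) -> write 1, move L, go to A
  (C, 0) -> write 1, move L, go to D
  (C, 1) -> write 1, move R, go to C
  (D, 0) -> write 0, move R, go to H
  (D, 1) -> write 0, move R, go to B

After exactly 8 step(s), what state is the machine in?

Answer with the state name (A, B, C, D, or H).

Answer: B

Derivation:
Step 1: in state A at pos 1, read 1 -> (A,1)->write 0,move L,goto B. Now: state=B, head=0, tape[-4..2]=0100100 (head:     ^)
Step 2: in state B at pos 0, read 1 -> (B,1)->write 1,move L,goto A. Now: state=A, head=-1, tape[-4..2]=0100100 (head:    ^)
Step 3: in state A at pos -1, read 0 -> (A,0)->write 0,move L,goto B. Now: state=B, head=-2, tape[-4..2]=0100100 (head:   ^)
Step 4: in state B at pos -2, read 0 -> (B,0)->write 1,move L,goto C. Now: state=C, head=-3, tape[-4..2]=0110100 (head:  ^)
Step 5: in state C at pos -3, read 1 -> (C,1)->write 1,move R,goto C. Now: state=C, head=-2, tape[-4..2]=0110100 (head:   ^)
Step 6: in state C at pos -2, read 1 -> (C,1)->write 1,move R,goto C. Now: state=C, head=-1, tape[-4..2]=0110100 (head:    ^)
Step 7: in state C at pos -1, read 0 -> (C,0)->write 1,move L,goto D. Now: state=D, head=-2, tape[-4..2]=0111100 (head:   ^)
Step 8: in state D at pos -2, read 1 -> (D,1)->write 0,move R,goto B. Now: state=B, head=-1, tape[-4..2]=0101100 (head:    ^)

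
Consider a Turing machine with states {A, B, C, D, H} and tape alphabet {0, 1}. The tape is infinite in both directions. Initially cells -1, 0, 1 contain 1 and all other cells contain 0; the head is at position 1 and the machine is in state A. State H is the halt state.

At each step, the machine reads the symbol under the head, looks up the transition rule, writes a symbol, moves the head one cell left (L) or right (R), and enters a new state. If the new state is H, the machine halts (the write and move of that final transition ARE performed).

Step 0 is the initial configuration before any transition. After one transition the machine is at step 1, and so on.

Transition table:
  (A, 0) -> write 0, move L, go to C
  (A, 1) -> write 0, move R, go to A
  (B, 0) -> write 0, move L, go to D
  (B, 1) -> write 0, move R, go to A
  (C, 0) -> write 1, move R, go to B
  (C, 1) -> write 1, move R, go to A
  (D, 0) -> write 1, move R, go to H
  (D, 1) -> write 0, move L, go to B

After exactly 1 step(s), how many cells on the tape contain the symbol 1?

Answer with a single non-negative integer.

Answer: 2

Derivation:
Step 1: in state A at pos 1, read 1 -> (A,1)->write 0,move R,goto A. Now: state=A, head=2, tape[-2..3]=011000 (head:     ^)
Cells containing 1 after step 1: {-1, 0} -> 2 cell(s)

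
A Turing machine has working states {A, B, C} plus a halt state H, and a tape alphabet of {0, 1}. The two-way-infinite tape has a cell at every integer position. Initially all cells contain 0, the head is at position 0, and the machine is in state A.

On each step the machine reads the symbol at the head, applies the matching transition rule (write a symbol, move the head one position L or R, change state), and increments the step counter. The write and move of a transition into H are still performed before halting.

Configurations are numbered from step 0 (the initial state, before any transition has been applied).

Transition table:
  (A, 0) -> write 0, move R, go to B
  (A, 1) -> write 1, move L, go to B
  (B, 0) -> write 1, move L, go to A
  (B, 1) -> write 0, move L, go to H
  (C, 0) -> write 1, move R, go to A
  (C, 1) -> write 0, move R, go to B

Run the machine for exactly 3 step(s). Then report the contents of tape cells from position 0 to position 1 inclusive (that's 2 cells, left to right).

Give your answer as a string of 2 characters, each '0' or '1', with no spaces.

Answer: 01

Derivation:
Step 1: in state A at pos 0, read 0 -> (A,0)->write 0,move R,goto B. Now: state=B, head=1, tape[-1..2]=0000 (head:   ^)
Step 2: in state B at pos 1, read 0 -> (B,0)->write 1,move L,goto A. Now: state=A, head=0, tape[-1..2]=0010 (head:  ^)
Step 3: in state A at pos 0, read 0 -> (A,0)->write 0,move R,goto B. Now: state=B, head=1, tape[-1..2]=0010 (head:   ^)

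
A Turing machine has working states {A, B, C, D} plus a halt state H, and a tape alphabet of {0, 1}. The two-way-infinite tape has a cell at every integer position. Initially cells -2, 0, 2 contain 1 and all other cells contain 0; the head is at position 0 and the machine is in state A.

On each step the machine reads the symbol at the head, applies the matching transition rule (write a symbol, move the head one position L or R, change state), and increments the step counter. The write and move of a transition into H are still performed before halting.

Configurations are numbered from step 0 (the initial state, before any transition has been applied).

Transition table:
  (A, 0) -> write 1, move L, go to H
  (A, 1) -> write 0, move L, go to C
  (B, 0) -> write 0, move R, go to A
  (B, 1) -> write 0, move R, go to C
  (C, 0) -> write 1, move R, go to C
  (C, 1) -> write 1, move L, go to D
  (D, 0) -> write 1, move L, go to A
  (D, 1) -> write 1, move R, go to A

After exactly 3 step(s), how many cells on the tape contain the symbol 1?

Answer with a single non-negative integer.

Answer: 4

Derivation:
Step 1: in state A at pos 0, read 1 -> (A,1)->write 0,move L,goto C. Now: state=C, head=-1, tape[-3..3]=0100010 (head:   ^)
Step 2: in state C at pos -1, read 0 -> (C,0)->write 1,move R,goto C. Now: state=C, head=0, tape[-3..3]=0110010 (head:    ^)
Step 3: in state C at pos 0, read 0 -> (C,0)->write 1,move R,goto C. Now: state=C, head=1, tape[-3..3]=0111010 (head:     ^)
Cells containing 1 after step 3: {-2, -1, 0, 2} -> 4 cell(s)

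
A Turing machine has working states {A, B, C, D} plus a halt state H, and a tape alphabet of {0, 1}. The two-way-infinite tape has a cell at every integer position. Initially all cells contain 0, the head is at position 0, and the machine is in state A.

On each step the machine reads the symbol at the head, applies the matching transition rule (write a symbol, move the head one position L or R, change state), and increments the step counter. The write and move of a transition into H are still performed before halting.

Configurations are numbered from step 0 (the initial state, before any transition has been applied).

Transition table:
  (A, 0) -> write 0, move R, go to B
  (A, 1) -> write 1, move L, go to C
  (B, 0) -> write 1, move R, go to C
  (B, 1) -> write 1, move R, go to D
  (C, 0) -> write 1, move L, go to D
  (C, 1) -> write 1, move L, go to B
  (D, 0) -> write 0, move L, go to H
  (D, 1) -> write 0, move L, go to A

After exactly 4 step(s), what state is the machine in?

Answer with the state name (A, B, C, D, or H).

Answer: A

Derivation:
Step 1: in state A at pos 0, read 0 -> (A,0)->write 0,move R,goto B. Now: state=B, head=1, tape[-1..2]=0000 (head:   ^)
Step 2: in state B at pos 1, read 0 -> (B,0)->write 1,move R,goto C. Now: state=C, head=2, tape[-1..3]=00100 (head:    ^)
Step 3: in state C at pos 2, read 0 -> (C,0)->write 1,move L,goto D. Now: state=D, head=1, tape[-1..3]=00110 (head:   ^)
Step 4: in state D at pos 1, read 1 -> (D,1)->write 0,move L,goto A. Now: state=A, head=0, tape[-1..3]=00010 (head:  ^)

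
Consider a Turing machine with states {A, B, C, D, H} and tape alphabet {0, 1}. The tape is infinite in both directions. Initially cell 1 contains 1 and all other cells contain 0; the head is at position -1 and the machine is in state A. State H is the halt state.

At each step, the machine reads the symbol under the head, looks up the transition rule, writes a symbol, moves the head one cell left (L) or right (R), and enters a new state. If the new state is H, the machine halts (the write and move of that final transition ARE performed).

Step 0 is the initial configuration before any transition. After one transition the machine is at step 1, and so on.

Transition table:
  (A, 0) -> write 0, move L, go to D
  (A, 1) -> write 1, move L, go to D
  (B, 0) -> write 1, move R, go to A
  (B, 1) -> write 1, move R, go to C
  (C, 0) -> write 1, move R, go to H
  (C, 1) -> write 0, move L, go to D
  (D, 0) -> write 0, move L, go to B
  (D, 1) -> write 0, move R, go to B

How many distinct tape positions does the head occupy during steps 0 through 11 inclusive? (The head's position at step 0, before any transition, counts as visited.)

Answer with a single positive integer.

Answer: 4

Derivation:
Step 1: in state A at pos -1, read 0 -> (A,0)->write 0,move L,goto D. Now: state=D, head=-2, tape[-3..2]=000010 (head:  ^)
Step 2: in state D at pos -2, read 0 -> (D,0)->write 0,move L,goto B. Now: state=B, head=-3, tape[-4..2]=0000010 (head:  ^)
Step 3: in state B at pos -3, read 0 -> (B,0)->write 1,move R,goto A. Now: state=A, head=-2, tape[-4..2]=0100010 (head:   ^)
Step 4: in state A at pos -2, read 0 -> (A,0)->write 0,move L,goto D. Now: state=D, head=-3, tape[-4..2]=0100010 (head:  ^)
Step 5: in state D at pos -3, read 1 -> (D,1)->write 0,move R,goto B. Now: state=B, head=-2, tape[-4..2]=0000010 (head:   ^)
Step 6: in state B at pos -2, read 0 -> (B,0)->write 1,move R,goto A. Now: state=A, head=-1, tape[-4..2]=0010010 (head:    ^)
Step 7: in state A at pos -1, read 0 -> (A,0)->write 0,move L,goto D. Now: state=D, head=-2, tape[-4..2]=0010010 (head:   ^)
Step 8: in state D at pos -2, read 1 -> (D,1)->write 0,move R,goto B. Now: state=B, head=-1, tape[-4..2]=0000010 (head:    ^)
Step 9: in state B at pos -1, read 0 -> (B,0)->write 1,move R,goto A. Now: state=A, head=0, tape[-4..2]=0001010 (head:     ^)
Step 10: in state A at pos 0, read 0 -> (A,0)->write 0,move L,goto D. Now: state=D, head=-1, tape[-4..2]=0001010 (head:    ^)
Step 11: in state D at pos -1, read 1 -> (D,1)->write 0,move R,goto B. Now: state=B, head=0, tape[-4..2]=0000010 (head:     ^)
Head positions at steps 0..11: starting at -1, distinct positions visited = {-3, -2, -1, 0} -> 4 position(s)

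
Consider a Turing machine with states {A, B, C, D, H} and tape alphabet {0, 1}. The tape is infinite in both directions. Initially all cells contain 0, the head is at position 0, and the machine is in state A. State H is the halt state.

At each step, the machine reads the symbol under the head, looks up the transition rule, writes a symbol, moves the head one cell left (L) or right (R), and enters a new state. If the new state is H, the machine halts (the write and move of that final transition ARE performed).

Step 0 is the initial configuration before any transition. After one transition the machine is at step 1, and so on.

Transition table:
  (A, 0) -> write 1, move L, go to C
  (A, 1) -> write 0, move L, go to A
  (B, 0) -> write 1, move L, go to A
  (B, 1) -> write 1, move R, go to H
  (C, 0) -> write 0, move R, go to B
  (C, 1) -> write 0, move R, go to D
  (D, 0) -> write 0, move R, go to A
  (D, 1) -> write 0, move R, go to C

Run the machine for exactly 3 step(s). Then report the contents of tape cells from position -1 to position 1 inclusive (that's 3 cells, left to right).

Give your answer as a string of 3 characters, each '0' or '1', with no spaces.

Step 1: in state A at pos 0, read 0 -> (A,0)->write 1,move L,goto C. Now: state=C, head=-1, tape[-2..1]=0010 (head:  ^)
Step 2: in state C at pos -1, read 0 -> (C,0)->write 0,move R,goto B. Now: state=B, head=0, tape[-2..1]=0010 (head:   ^)
Step 3: in state B at pos 0, read 1 -> (B,1)->write 1,move R,goto H. Now: state=H, head=1, tape[-2..2]=00100 (head:    ^)

Answer: 010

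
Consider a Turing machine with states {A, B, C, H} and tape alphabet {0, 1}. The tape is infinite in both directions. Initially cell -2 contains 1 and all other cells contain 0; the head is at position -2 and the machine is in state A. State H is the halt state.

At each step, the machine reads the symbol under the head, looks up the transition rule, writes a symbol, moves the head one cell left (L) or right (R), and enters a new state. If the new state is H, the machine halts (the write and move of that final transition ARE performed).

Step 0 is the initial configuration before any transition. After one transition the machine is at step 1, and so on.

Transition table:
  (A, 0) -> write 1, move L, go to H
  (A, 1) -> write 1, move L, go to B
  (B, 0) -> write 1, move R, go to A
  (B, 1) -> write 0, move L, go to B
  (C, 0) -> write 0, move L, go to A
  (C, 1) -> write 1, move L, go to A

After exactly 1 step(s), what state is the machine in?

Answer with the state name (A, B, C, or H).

Step 1: in state A at pos -2, read 1 -> (A,1)->write 1,move L,goto B. Now: state=B, head=-3, tape[-4..-1]=0010 (head:  ^)

Answer: B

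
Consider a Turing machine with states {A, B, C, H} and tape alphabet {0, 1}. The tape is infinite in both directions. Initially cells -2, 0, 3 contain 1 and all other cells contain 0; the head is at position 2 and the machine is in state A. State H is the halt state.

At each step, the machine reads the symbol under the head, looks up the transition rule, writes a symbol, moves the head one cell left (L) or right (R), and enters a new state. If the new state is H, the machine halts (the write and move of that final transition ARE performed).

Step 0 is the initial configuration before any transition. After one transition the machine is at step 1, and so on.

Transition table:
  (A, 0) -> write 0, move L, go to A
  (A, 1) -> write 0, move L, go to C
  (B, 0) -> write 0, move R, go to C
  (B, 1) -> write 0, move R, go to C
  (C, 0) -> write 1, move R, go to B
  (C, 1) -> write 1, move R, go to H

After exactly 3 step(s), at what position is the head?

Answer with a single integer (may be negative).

Answer: -1

Derivation:
Step 1: in state A at pos 2, read 0 -> (A,0)->write 0,move L,goto A. Now: state=A, head=1, tape[-3..4]=01010010 (head:     ^)
Step 2: in state A at pos 1, read 0 -> (A,0)->write 0,move L,goto A. Now: state=A, head=0, tape[-3..4]=01010010 (head:    ^)
Step 3: in state A at pos 0, read 1 -> (A,1)->write 0,move L,goto C. Now: state=C, head=-1, tape[-3..4]=01000010 (head:   ^)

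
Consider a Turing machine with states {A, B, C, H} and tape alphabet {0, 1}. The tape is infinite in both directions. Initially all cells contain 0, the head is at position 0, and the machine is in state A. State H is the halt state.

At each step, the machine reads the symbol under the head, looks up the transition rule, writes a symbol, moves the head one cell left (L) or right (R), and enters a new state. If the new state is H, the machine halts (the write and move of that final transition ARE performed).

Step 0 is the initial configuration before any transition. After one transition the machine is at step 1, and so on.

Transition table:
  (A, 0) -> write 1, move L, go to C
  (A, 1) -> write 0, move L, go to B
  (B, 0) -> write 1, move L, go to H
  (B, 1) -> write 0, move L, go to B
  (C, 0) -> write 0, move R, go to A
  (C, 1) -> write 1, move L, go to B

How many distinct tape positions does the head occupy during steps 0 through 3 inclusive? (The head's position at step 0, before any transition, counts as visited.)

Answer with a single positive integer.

Step 1: in state A at pos 0, read 0 -> (A,0)->write 1,move L,goto C. Now: state=C, head=-1, tape[-2..1]=0010 (head:  ^)
Step 2: in state C at pos -1, read 0 -> (C,0)->write 0,move R,goto A. Now: state=A, head=0, tape[-2..1]=0010 (head:   ^)
Step 3: in state A at pos 0, read 1 -> (A,1)->write 0,move L,goto B. Now: state=B, head=-1, tape[-2..1]=0000 (head:  ^)
Head positions at steps 0..3: starting at 0, distinct positions visited = {-1, 0} -> 2 position(s)

Answer: 2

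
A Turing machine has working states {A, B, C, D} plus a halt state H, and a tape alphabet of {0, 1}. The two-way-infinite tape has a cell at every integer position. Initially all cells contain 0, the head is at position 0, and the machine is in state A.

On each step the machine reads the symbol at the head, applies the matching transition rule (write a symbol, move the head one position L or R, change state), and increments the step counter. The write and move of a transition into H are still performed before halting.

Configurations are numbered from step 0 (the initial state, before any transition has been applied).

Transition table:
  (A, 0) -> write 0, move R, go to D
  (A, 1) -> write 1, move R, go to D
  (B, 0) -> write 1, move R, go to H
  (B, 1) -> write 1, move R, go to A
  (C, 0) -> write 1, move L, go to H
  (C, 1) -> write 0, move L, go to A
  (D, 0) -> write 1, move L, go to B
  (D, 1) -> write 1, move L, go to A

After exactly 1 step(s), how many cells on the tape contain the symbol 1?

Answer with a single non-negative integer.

Answer: 0

Derivation:
Step 1: in state A at pos 0, read 0 -> (A,0)->write 0,move R,goto D. Now: state=D, head=1, tape[-1..2]=0000 (head:   ^)
No cell contains 1 after step 1 -> 0 cell(s)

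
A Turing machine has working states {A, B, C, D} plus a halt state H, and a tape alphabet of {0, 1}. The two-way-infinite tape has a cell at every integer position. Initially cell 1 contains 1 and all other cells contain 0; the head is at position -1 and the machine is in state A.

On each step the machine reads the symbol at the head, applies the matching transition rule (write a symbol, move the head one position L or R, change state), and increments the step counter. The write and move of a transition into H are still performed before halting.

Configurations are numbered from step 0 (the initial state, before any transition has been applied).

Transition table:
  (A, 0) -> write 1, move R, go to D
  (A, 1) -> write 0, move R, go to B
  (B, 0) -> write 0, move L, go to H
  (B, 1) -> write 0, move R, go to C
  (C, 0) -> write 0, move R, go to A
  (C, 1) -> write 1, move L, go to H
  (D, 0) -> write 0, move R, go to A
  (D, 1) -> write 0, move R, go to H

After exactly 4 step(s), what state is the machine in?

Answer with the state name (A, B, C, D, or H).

Answer: H

Derivation:
Step 1: in state A at pos -1, read 0 -> (A,0)->write 1,move R,goto D. Now: state=D, head=0, tape[-2..2]=01010 (head:   ^)
Step 2: in state D at pos 0, read 0 -> (D,0)->write 0,move R,goto A. Now: state=A, head=1, tape[-2..2]=01010 (head:    ^)
Step 3: in state A at pos 1, read 1 -> (A,1)->write 0,move R,goto B. Now: state=B, head=2, tape[-2..3]=010000 (head:     ^)
Step 4: in state B at pos 2, read 0 -> (B,0)->write 0,move L,goto H. Now: state=H, head=1, tape[-2..3]=010000 (head:    ^)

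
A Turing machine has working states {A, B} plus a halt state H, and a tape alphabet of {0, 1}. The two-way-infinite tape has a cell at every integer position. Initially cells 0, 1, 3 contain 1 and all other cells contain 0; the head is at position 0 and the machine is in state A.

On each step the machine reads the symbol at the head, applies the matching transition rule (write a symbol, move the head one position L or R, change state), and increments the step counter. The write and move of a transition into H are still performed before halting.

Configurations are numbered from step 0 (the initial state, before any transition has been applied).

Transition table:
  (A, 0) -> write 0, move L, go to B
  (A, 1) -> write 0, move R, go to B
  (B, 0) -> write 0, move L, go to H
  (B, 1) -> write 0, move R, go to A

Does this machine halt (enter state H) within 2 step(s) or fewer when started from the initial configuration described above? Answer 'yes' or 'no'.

Answer: no

Derivation:
Step 1: in state A at pos 0, read 1 -> (A,1)->write 0,move R,goto B. Now: state=B, head=1, tape[-1..4]=001010 (head:   ^)
Step 2: in state B at pos 1, read 1 -> (B,1)->write 0,move R,goto A. Now: state=A, head=2, tape[-1..4]=000010 (head:    ^)
After 2 step(s): state = A (not H) -> not halted within 2 -> no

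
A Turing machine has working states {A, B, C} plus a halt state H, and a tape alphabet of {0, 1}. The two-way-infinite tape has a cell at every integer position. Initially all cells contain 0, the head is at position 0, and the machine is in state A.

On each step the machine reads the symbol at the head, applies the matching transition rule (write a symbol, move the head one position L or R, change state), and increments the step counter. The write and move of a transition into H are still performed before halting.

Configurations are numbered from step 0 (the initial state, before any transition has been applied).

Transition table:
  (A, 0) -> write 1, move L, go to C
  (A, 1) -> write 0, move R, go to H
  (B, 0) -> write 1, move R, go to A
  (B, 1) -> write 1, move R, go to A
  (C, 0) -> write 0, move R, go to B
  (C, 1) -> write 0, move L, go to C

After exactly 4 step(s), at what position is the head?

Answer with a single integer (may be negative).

Step 1: in state A at pos 0, read 0 -> (A,0)->write 1,move L,goto C. Now: state=C, head=-1, tape[-2..1]=0010 (head:  ^)
Step 2: in state C at pos -1, read 0 -> (C,0)->write 0,move R,goto B. Now: state=B, head=0, tape[-2..1]=0010 (head:   ^)
Step 3: in state B at pos 0, read 1 -> (B,1)->write 1,move R,goto A. Now: state=A, head=1, tape[-2..2]=00100 (head:    ^)
Step 4: in state A at pos 1, read 0 -> (A,0)->write 1,move L,goto C. Now: state=C, head=0, tape[-2..2]=00110 (head:   ^)

Answer: 0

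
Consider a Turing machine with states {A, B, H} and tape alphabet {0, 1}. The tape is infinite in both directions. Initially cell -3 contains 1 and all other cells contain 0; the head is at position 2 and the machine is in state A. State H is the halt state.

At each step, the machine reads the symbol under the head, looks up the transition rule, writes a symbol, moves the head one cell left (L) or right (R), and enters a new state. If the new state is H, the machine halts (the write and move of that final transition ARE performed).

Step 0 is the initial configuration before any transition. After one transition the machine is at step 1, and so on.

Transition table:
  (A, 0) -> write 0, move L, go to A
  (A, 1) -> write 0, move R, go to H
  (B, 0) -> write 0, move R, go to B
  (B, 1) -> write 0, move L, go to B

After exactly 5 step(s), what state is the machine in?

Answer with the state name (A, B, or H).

Answer: A

Derivation:
Step 1: in state A at pos 2, read 0 -> (A,0)->write 0,move L,goto A. Now: state=A, head=1, tape[-4..3]=01000000 (head:      ^)
Step 2: in state A at pos 1, read 0 -> (A,0)->write 0,move L,goto A. Now: state=A, head=0, tape[-4..3]=01000000 (head:     ^)
Step 3: in state A at pos 0, read 0 -> (A,0)->write 0,move L,goto A. Now: state=A, head=-1, tape[-4..3]=01000000 (head:    ^)
Step 4: in state A at pos -1, read 0 -> (A,0)->write 0,move L,goto A. Now: state=A, head=-2, tape[-4..3]=01000000 (head:   ^)
Step 5: in state A at pos -2, read 0 -> (A,0)->write 0,move L,goto A. Now: state=A, head=-3, tape[-4..3]=01000000 (head:  ^)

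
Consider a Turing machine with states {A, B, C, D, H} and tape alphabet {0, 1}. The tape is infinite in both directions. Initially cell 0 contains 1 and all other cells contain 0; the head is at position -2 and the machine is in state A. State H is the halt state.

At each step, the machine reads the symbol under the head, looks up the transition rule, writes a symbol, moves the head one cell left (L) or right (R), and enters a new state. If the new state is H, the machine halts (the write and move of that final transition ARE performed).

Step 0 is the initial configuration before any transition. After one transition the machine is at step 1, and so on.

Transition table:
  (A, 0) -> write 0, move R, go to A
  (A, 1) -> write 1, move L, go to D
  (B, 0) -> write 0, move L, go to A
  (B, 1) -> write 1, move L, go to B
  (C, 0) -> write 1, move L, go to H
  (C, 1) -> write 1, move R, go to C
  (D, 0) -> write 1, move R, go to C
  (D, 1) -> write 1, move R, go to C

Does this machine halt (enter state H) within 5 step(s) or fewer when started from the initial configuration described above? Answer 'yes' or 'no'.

Step 1: in state A at pos -2, read 0 -> (A,0)->write 0,move R,goto A. Now: state=A, head=-1, tape[-3..1]=00010 (head:   ^)
Step 2: in state A at pos -1, read 0 -> (A,0)->write 0,move R,goto A. Now: state=A, head=0, tape[-3..1]=00010 (head:    ^)
Step 3: in state A at pos 0, read 1 -> (A,1)->write 1,move L,goto D. Now: state=D, head=-1, tape[-3..1]=00010 (head:   ^)
Step 4: in state D at pos -1, read 0 -> (D,0)->write 1,move R,goto C. Now: state=C, head=0, tape[-3..1]=00110 (head:    ^)
Step 5: in state C at pos 0, read 1 -> (C,1)->write 1,move R,goto C. Now: state=C, head=1, tape[-3..2]=001100 (head:     ^)
After 5 step(s): state = C (not H) -> not halted within 5 -> no

Answer: no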